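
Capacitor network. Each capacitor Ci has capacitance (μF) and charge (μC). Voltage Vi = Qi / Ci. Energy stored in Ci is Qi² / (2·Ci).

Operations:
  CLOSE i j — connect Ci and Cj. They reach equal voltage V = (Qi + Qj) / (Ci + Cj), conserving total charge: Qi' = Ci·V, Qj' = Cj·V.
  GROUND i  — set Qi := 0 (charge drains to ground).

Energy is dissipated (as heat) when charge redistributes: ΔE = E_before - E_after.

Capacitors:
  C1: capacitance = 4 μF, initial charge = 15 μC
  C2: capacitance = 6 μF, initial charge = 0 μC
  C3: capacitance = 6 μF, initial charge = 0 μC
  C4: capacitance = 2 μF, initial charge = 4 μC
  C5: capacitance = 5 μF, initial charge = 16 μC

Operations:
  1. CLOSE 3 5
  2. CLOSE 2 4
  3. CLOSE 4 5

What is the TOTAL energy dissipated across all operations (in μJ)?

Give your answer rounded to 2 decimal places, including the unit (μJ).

Answer: 17.61 μJ

Derivation:
Initial: C1(4μF, Q=15μC, V=3.75V), C2(6μF, Q=0μC, V=0.00V), C3(6μF, Q=0μC, V=0.00V), C4(2μF, Q=4μC, V=2.00V), C5(5μF, Q=16μC, V=3.20V)
Op 1: CLOSE 3-5: Q_total=16.00, C_total=11.00, V=1.45; Q3=8.73, Q5=7.27; dissipated=13.964
Op 2: CLOSE 2-4: Q_total=4.00, C_total=8.00, V=0.50; Q2=3.00, Q4=1.00; dissipated=3.000
Op 3: CLOSE 4-5: Q_total=8.27, C_total=7.00, V=1.18; Q4=2.36, Q5=5.91; dissipated=0.651
Total dissipated: 17.614 μJ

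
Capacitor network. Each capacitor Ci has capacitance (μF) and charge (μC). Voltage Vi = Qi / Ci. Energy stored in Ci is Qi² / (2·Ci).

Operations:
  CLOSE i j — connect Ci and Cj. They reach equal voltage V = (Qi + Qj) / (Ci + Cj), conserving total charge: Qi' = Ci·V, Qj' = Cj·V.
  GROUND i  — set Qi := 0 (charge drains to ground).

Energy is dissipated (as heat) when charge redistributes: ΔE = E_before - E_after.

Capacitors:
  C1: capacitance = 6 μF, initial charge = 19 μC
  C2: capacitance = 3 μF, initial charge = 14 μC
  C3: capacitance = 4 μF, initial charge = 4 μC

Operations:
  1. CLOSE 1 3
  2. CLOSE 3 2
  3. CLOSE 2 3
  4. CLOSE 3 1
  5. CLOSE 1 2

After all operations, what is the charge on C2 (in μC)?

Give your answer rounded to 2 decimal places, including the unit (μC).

Initial: C1(6μF, Q=19μC, V=3.17V), C2(3μF, Q=14μC, V=4.67V), C3(4μF, Q=4μC, V=1.00V)
Op 1: CLOSE 1-3: Q_total=23.00, C_total=10.00, V=2.30; Q1=13.80, Q3=9.20; dissipated=5.633
Op 2: CLOSE 3-2: Q_total=23.20, C_total=7.00, V=3.31; Q3=13.26, Q2=9.94; dissipated=4.801
Op 3: CLOSE 2-3: Q_total=23.20, C_total=7.00, V=3.31; Q2=9.94, Q3=13.26; dissipated=0.000
Op 4: CLOSE 3-1: Q_total=27.06, C_total=10.00, V=2.71; Q3=10.82, Q1=16.23; dissipated=1.235
Op 5: CLOSE 1-2: Q_total=26.18, C_total=9.00, V=2.91; Q1=17.45, Q2=8.73; dissipated=0.370
Final charges: Q1=17.45, Q2=8.73, Q3=10.82

Answer: 8.73 μC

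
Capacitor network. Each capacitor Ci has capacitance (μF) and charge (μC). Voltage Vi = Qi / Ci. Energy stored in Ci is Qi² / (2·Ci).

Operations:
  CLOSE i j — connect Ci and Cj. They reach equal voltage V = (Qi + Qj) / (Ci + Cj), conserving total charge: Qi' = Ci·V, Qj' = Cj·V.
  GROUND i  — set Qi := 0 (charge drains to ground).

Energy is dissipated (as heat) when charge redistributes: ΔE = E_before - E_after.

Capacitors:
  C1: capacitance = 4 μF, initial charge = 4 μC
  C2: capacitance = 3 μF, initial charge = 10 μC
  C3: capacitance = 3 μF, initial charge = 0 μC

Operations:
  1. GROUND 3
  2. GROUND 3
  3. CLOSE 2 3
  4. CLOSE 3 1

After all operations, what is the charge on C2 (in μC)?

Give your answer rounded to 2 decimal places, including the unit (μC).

Answer: 5.00 μC

Derivation:
Initial: C1(4μF, Q=4μC, V=1.00V), C2(3μF, Q=10μC, V=3.33V), C3(3μF, Q=0μC, V=0.00V)
Op 1: GROUND 3: Q3=0; energy lost=0.000
Op 2: GROUND 3: Q3=0; energy lost=0.000
Op 3: CLOSE 2-3: Q_total=10.00, C_total=6.00, V=1.67; Q2=5.00, Q3=5.00; dissipated=8.333
Op 4: CLOSE 3-1: Q_total=9.00, C_total=7.00, V=1.29; Q3=3.86, Q1=5.14; dissipated=0.381
Final charges: Q1=5.14, Q2=5.00, Q3=3.86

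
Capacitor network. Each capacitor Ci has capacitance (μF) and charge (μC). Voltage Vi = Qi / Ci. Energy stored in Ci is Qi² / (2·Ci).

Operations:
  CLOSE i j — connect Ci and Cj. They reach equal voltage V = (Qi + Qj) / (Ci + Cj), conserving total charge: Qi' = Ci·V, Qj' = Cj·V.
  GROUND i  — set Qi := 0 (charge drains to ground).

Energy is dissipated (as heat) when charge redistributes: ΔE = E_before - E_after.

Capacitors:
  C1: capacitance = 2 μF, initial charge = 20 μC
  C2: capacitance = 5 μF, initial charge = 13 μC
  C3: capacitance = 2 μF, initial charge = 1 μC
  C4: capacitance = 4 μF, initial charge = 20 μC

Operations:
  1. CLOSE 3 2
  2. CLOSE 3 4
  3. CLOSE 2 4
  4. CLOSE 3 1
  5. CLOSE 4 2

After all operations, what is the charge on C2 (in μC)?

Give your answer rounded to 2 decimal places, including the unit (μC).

Initial: C1(2μF, Q=20μC, V=10.00V), C2(5μF, Q=13μC, V=2.60V), C3(2μF, Q=1μC, V=0.50V), C4(4μF, Q=20μC, V=5.00V)
Op 1: CLOSE 3-2: Q_total=14.00, C_total=7.00, V=2.00; Q3=4.00, Q2=10.00; dissipated=3.150
Op 2: CLOSE 3-4: Q_total=24.00, C_total=6.00, V=4.00; Q3=8.00, Q4=16.00; dissipated=6.000
Op 3: CLOSE 2-4: Q_total=26.00, C_total=9.00, V=2.89; Q2=14.44, Q4=11.56; dissipated=4.444
Op 4: CLOSE 3-1: Q_total=28.00, C_total=4.00, V=7.00; Q3=14.00, Q1=14.00; dissipated=18.000
Op 5: CLOSE 4-2: Q_total=26.00, C_total=9.00, V=2.89; Q4=11.56, Q2=14.44; dissipated=0.000
Final charges: Q1=14.00, Q2=14.44, Q3=14.00, Q4=11.56

Answer: 14.44 μC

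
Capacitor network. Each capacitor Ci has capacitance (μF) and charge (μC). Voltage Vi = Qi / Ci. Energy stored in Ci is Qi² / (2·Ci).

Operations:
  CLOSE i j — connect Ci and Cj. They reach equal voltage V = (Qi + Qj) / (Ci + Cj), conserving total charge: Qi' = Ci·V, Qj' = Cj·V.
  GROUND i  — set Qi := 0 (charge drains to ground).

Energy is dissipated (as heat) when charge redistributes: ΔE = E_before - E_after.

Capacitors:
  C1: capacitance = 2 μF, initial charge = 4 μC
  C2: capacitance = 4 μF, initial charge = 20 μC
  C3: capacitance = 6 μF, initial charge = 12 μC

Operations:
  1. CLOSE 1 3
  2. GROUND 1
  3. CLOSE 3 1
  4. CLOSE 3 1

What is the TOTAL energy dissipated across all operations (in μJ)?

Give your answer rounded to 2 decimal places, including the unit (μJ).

Answer: 7.00 μJ

Derivation:
Initial: C1(2μF, Q=4μC, V=2.00V), C2(4μF, Q=20μC, V=5.00V), C3(6μF, Q=12μC, V=2.00V)
Op 1: CLOSE 1-3: Q_total=16.00, C_total=8.00, V=2.00; Q1=4.00, Q3=12.00; dissipated=0.000
Op 2: GROUND 1: Q1=0; energy lost=4.000
Op 3: CLOSE 3-1: Q_total=12.00, C_total=8.00, V=1.50; Q3=9.00, Q1=3.00; dissipated=3.000
Op 4: CLOSE 3-1: Q_total=12.00, C_total=8.00, V=1.50; Q3=9.00, Q1=3.00; dissipated=0.000
Total dissipated: 7.000 μJ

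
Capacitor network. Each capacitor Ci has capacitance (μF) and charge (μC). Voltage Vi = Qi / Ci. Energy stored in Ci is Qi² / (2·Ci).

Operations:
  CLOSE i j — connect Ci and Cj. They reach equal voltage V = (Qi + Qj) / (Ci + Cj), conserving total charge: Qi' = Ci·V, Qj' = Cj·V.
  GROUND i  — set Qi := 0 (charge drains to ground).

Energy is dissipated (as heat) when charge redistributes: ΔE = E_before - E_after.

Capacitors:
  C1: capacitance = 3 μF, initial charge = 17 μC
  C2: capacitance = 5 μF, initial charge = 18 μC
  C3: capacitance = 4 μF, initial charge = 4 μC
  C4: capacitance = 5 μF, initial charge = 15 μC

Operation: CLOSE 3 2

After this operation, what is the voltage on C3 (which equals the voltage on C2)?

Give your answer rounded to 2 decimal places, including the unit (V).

Answer: 2.44 V

Derivation:
Initial: C1(3μF, Q=17μC, V=5.67V), C2(5μF, Q=18μC, V=3.60V), C3(4μF, Q=4μC, V=1.00V), C4(5μF, Q=15μC, V=3.00V)
Op 1: CLOSE 3-2: Q_total=22.00, C_total=9.00, V=2.44; Q3=9.78, Q2=12.22; dissipated=7.511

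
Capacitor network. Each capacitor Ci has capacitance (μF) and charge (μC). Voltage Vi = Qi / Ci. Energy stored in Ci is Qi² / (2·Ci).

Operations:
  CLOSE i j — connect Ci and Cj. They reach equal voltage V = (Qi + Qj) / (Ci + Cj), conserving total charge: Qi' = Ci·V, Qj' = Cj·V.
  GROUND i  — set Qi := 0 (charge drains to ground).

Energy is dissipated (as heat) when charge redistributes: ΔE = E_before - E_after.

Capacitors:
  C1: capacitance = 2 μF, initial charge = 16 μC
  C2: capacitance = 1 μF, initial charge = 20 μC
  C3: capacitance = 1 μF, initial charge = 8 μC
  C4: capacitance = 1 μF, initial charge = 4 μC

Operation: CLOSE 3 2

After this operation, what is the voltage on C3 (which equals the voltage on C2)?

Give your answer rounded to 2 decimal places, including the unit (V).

Initial: C1(2μF, Q=16μC, V=8.00V), C2(1μF, Q=20μC, V=20.00V), C3(1μF, Q=8μC, V=8.00V), C4(1μF, Q=4μC, V=4.00V)
Op 1: CLOSE 3-2: Q_total=28.00, C_total=2.00, V=14.00; Q3=14.00, Q2=14.00; dissipated=36.000

Answer: 14.00 V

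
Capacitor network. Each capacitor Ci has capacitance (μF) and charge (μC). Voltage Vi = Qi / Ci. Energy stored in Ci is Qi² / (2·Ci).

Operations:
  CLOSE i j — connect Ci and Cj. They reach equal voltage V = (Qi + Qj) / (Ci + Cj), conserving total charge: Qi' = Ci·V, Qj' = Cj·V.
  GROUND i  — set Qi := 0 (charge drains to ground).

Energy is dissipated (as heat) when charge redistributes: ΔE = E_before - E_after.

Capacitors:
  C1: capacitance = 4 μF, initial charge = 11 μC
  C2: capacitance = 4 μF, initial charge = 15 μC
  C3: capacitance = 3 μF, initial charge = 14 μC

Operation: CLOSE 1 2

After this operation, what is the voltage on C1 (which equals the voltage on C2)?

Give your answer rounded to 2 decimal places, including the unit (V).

Answer: 3.25 V

Derivation:
Initial: C1(4μF, Q=11μC, V=2.75V), C2(4μF, Q=15μC, V=3.75V), C3(3μF, Q=14μC, V=4.67V)
Op 1: CLOSE 1-2: Q_total=26.00, C_total=8.00, V=3.25; Q1=13.00, Q2=13.00; dissipated=1.000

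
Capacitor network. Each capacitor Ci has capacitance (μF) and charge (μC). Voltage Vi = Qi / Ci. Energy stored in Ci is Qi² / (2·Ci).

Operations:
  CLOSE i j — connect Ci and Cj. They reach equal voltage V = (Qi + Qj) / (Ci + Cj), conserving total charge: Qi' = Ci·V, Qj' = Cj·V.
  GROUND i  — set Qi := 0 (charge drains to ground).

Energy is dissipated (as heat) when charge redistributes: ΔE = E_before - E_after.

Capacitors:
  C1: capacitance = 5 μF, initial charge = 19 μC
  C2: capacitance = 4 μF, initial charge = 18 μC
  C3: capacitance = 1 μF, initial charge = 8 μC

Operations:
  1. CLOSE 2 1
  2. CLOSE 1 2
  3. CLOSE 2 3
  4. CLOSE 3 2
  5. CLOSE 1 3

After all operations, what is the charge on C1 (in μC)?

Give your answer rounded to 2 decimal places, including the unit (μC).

Initial: C1(5μF, Q=19μC, V=3.80V), C2(4μF, Q=18μC, V=4.50V), C3(1μF, Q=8μC, V=8.00V)
Op 1: CLOSE 2-1: Q_total=37.00, C_total=9.00, V=4.11; Q2=16.44, Q1=20.56; dissipated=0.544
Op 2: CLOSE 1-2: Q_total=37.00, C_total=9.00, V=4.11; Q1=20.56, Q2=16.44; dissipated=0.000
Op 3: CLOSE 2-3: Q_total=24.44, C_total=5.00, V=4.89; Q2=19.56, Q3=4.89; dissipated=6.049
Op 4: CLOSE 3-2: Q_total=24.44, C_total=5.00, V=4.89; Q3=4.89, Q2=19.56; dissipated=0.000
Op 5: CLOSE 1-3: Q_total=25.44, C_total=6.00, V=4.24; Q1=21.20, Q3=4.24; dissipated=0.252
Final charges: Q1=21.20, Q2=19.56, Q3=4.24

Answer: 21.20 μC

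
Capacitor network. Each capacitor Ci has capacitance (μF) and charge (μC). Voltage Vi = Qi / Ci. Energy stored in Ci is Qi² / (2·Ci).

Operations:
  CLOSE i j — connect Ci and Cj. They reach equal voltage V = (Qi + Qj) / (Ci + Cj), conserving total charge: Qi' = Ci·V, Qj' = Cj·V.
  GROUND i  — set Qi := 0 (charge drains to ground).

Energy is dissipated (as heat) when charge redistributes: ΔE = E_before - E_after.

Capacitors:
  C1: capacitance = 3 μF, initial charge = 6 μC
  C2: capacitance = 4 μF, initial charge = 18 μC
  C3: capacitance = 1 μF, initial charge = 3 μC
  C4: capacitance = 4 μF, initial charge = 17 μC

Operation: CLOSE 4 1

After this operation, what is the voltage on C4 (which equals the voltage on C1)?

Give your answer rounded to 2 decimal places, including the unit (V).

Answer: 3.29 V

Derivation:
Initial: C1(3μF, Q=6μC, V=2.00V), C2(4μF, Q=18μC, V=4.50V), C3(1μF, Q=3μC, V=3.00V), C4(4μF, Q=17μC, V=4.25V)
Op 1: CLOSE 4-1: Q_total=23.00, C_total=7.00, V=3.29; Q4=13.14, Q1=9.86; dissipated=4.339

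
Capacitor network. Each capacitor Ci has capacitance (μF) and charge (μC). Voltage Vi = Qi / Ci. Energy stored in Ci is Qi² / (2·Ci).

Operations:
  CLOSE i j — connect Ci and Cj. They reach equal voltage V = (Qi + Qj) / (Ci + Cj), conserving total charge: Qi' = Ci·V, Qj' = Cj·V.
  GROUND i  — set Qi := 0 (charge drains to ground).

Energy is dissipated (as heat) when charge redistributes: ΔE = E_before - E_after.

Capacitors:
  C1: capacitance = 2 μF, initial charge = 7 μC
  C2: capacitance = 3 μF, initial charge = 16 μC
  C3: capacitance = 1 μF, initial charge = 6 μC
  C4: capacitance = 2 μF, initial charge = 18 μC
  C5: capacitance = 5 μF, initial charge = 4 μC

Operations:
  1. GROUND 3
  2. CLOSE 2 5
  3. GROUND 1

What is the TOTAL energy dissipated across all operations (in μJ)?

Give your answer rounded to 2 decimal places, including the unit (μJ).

Answer: 49.52 μJ

Derivation:
Initial: C1(2μF, Q=7μC, V=3.50V), C2(3μF, Q=16μC, V=5.33V), C3(1μF, Q=6μC, V=6.00V), C4(2μF, Q=18μC, V=9.00V), C5(5μF, Q=4μC, V=0.80V)
Op 1: GROUND 3: Q3=0; energy lost=18.000
Op 2: CLOSE 2-5: Q_total=20.00, C_total=8.00, V=2.50; Q2=7.50, Q5=12.50; dissipated=19.267
Op 3: GROUND 1: Q1=0; energy lost=12.250
Total dissipated: 49.517 μJ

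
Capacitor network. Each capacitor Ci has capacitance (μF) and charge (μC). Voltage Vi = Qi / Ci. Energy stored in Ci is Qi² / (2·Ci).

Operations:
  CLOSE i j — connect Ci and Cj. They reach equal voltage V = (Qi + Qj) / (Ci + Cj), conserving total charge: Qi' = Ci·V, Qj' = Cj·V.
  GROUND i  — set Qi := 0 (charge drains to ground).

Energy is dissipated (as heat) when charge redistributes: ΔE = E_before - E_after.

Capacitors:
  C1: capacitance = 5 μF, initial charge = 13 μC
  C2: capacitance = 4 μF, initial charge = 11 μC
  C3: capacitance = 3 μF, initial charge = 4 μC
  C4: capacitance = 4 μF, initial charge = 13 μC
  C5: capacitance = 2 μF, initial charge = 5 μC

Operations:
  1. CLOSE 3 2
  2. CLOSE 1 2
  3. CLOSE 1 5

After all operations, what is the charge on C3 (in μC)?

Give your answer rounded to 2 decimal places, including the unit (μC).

Answer: 6.43 μC

Derivation:
Initial: C1(5μF, Q=13μC, V=2.60V), C2(4μF, Q=11μC, V=2.75V), C3(3μF, Q=4μC, V=1.33V), C4(4μF, Q=13μC, V=3.25V), C5(2μF, Q=5μC, V=2.50V)
Op 1: CLOSE 3-2: Q_total=15.00, C_total=7.00, V=2.14; Q3=6.43, Q2=8.57; dissipated=1.720
Op 2: CLOSE 1-2: Q_total=21.57, C_total=9.00, V=2.40; Q1=11.98, Q2=9.59; dissipated=0.232
Op 3: CLOSE 1-5: Q_total=16.98, C_total=7.00, V=2.43; Q1=12.13, Q5=4.85; dissipated=0.008
Final charges: Q1=12.13, Q2=9.59, Q3=6.43, Q4=13.00, Q5=4.85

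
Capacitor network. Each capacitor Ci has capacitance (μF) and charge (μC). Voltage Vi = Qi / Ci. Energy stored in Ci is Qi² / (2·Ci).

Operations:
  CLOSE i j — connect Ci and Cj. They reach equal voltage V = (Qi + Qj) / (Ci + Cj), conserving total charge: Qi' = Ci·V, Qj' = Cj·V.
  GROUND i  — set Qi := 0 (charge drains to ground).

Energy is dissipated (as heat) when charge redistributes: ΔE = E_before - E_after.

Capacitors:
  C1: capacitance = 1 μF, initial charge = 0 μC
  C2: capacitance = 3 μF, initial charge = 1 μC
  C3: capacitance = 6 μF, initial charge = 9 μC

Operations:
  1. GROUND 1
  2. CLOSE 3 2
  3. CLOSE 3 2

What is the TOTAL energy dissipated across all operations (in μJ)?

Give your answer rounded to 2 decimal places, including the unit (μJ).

Initial: C1(1μF, Q=0μC, V=0.00V), C2(3μF, Q=1μC, V=0.33V), C3(6μF, Q=9μC, V=1.50V)
Op 1: GROUND 1: Q1=0; energy lost=0.000
Op 2: CLOSE 3-2: Q_total=10.00, C_total=9.00, V=1.11; Q3=6.67, Q2=3.33; dissipated=1.361
Op 3: CLOSE 3-2: Q_total=10.00, C_total=9.00, V=1.11; Q3=6.67, Q2=3.33; dissipated=0.000
Total dissipated: 1.361 μJ

Answer: 1.36 μJ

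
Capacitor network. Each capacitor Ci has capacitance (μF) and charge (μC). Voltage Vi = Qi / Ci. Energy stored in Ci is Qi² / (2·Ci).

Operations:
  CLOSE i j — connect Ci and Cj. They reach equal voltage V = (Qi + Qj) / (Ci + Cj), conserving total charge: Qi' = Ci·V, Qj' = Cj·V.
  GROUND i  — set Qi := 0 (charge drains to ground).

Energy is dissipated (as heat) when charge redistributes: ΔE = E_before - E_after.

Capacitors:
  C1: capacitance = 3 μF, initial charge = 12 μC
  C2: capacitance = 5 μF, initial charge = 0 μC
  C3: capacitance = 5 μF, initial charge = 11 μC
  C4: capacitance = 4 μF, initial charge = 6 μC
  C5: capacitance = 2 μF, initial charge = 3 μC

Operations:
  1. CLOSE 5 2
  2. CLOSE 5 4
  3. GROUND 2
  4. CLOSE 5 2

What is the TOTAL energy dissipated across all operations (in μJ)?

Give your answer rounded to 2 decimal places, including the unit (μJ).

Answer: 3.76 μJ

Derivation:
Initial: C1(3μF, Q=12μC, V=4.00V), C2(5μF, Q=0μC, V=0.00V), C3(5μF, Q=11μC, V=2.20V), C4(4μF, Q=6μC, V=1.50V), C5(2μF, Q=3μC, V=1.50V)
Op 1: CLOSE 5-2: Q_total=3.00, C_total=7.00, V=0.43; Q5=0.86, Q2=2.14; dissipated=1.607
Op 2: CLOSE 5-4: Q_total=6.86, C_total=6.00, V=1.14; Q5=2.29, Q4=4.57; dissipated=0.765
Op 3: GROUND 2: Q2=0; energy lost=0.459
Op 4: CLOSE 5-2: Q_total=2.29, C_total=7.00, V=0.33; Q5=0.65, Q2=1.63; dissipated=0.933
Total dissipated: 3.765 μJ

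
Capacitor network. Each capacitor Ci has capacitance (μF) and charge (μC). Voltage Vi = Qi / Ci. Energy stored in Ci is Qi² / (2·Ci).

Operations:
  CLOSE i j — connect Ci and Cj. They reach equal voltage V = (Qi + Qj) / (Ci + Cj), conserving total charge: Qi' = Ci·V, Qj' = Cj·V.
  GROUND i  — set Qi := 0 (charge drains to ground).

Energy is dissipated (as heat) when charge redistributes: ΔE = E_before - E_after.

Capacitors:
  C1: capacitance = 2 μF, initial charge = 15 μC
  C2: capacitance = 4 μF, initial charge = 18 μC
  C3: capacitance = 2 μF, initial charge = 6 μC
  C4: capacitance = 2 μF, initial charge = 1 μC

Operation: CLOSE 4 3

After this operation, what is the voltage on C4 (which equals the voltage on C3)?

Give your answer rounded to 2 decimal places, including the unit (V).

Initial: C1(2μF, Q=15μC, V=7.50V), C2(4μF, Q=18μC, V=4.50V), C3(2μF, Q=6μC, V=3.00V), C4(2μF, Q=1μC, V=0.50V)
Op 1: CLOSE 4-3: Q_total=7.00, C_total=4.00, V=1.75; Q4=3.50, Q3=3.50; dissipated=3.125

Answer: 1.75 V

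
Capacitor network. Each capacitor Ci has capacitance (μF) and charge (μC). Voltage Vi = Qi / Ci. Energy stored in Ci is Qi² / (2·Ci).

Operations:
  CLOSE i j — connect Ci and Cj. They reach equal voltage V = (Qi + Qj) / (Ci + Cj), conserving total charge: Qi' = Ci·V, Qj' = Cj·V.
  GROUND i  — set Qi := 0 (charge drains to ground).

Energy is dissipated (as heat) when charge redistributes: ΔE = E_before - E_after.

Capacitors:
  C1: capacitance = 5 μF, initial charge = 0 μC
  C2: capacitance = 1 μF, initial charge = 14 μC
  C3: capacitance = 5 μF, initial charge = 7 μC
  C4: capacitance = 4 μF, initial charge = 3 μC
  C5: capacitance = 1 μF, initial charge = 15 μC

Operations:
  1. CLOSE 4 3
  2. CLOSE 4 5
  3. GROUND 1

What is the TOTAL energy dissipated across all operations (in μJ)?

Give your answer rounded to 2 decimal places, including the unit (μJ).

Answer: 77.63 μJ

Derivation:
Initial: C1(5μF, Q=0μC, V=0.00V), C2(1μF, Q=14μC, V=14.00V), C3(5μF, Q=7μC, V=1.40V), C4(4μF, Q=3μC, V=0.75V), C5(1μF, Q=15μC, V=15.00V)
Op 1: CLOSE 4-3: Q_total=10.00, C_total=9.00, V=1.11; Q4=4.44, Q3=5.56; dissipated=0.469
Op 2: CLOSE 4-5: Q_total=19.44, C_total=5.00, V=3.89; Q4=15.56, Q5=3.89; dissipated=77.160
Op 3: GROUND 1: Q1=0; energy lost=0.000
Total dissipated: 77.630 μJ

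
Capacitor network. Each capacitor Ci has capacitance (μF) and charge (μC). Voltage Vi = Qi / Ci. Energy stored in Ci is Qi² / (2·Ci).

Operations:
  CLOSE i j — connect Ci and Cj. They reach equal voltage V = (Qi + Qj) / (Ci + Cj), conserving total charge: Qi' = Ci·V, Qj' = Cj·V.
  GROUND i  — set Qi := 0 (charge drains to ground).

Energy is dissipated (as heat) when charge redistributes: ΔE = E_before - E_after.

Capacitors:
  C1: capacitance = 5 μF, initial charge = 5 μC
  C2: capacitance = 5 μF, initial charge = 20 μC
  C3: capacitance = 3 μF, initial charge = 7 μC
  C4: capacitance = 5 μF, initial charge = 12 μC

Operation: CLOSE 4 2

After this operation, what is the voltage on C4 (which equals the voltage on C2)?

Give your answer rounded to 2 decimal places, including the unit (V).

Initial: C1(5μF, Q=5μC, V=1.00V), C2(5μF, Q=20μC, V=4.00V), C3(3μF, Q=7μC, V=2.33V), C4(5μF, Q=12μC, V=2.40V)
Op 1: CLOSE 4-2: Q_total=32.00, C_total=10.00, V=3.20; Q4=16.00, Q2=16.00; dissipated=3.200

Answer: 3.20 V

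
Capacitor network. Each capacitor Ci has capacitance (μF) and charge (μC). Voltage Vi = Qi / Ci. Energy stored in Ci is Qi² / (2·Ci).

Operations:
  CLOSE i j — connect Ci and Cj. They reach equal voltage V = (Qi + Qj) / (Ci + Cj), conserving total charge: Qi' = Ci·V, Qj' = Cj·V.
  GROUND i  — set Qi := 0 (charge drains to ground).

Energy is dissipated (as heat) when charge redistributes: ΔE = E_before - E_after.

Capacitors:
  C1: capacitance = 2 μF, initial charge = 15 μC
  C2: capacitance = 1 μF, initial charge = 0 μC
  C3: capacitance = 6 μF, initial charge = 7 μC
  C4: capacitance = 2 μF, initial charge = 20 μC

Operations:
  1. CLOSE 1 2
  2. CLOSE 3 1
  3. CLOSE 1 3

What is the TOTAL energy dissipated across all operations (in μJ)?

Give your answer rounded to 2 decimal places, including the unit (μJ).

Answer: 29.77 μJ

Derivation:
Initial: C1(2μF, Q=15μC, V=7.50V), C2(1μF, Q=0μC, V=0.00V), C3(6μF, Q=7μC, V=1.17V), C4(2μF, Q=20μC, V=10.00V)
Op 1: CLOSE 1-2: Q_total=15.00, C_total=3.00, V=5.00; Q1=10.00, Q2=5.00; dissipated=18.750
Op 2: CLOSE 3-1: Q_total=17.00, C_total=8.00, V=2.12; Q3=12.75, Q1=4.25; dissipated=11.021
Op 3: CLOSE 1-3: Q_total=17.00, C_total=8.00, V=2.12; Q1=4.25, Q3=12.75; dissipated=0.000
Total dissipated: 29.771 μJ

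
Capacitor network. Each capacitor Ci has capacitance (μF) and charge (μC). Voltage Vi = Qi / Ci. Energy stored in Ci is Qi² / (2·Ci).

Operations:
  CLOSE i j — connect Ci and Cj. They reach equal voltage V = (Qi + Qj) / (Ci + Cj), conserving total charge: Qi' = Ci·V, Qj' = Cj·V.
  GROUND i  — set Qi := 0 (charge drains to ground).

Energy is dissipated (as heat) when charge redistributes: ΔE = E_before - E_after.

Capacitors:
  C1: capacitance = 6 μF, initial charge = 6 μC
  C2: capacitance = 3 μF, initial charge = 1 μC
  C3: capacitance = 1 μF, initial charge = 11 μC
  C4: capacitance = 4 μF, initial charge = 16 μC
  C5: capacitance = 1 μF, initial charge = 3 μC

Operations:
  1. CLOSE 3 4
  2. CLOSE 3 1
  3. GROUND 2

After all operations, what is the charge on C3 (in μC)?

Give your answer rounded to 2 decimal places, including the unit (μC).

Initial: C1(6μF, Q=6μC, V=1.00V), C2(3μF, Q=1μC, V=0.33V), C3(1μF, Q=11μC, V=11.00V), C4(4μF, Q=16μC, V=4.00V), C5(1μF, Q=3μC, V=3.00V)
Op 1: CLOSE 3-4: Q_total=27.00, C_total=5.00, V=5.40; Q3=5.40, Q4=21.60; dissipated=19.600
Op 2: CLOSE 3-1: Q_total=11.40, C_total=7.00, V=1.63; Q3=1.63, Q1=9.77; dissipated=8.297
Op 3: GROUND 2: Q2=0; energy lost=0.167
Final charges: Q1=9.77, Q2=0.00, Q3=1.63, Q4=21.60, Q5=3.00

Answer: 1.63 μC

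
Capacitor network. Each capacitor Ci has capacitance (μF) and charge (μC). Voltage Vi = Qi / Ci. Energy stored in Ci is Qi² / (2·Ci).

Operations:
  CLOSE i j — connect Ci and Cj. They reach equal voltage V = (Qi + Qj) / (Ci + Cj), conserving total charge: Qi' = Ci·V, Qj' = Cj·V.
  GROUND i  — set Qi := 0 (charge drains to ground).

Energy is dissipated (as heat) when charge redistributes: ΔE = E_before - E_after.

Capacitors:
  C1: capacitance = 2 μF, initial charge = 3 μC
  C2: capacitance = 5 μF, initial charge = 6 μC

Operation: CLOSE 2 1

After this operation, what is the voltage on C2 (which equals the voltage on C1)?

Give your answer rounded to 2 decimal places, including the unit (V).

Answer: 1.29 V

Derivation:
Initial: C1(2μF, Q=3μC, V=1.50V), C2(5μF, Q=6μC, V=1.20V)
Op 1: CLOSE 2-1: Q_total=9.00, C_total=7.00, V=1.29; Q2=6.43, Q1=2.57; dissipated=0.064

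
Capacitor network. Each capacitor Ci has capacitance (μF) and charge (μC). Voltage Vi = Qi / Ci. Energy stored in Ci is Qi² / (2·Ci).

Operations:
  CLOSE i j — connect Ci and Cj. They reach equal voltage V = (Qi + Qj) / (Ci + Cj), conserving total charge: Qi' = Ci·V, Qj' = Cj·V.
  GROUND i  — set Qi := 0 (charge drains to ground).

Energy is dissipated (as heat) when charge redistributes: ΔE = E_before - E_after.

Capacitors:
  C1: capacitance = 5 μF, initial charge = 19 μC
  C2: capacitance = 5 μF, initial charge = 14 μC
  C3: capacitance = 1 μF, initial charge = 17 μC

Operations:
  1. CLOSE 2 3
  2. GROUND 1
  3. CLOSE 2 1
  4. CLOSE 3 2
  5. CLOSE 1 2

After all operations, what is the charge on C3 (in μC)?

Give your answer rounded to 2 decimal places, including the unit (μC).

Answer: 3.01 μC

Derivation:
Initial: C1(5μF, Q=19μC, V=3.80V), C2(5μF, Q=14μC, V=2.80V), C3(1μF, Q=17μC, V=17.00V)
Op 1: CLOSE 2-3: Q_total=31.00, C_total=6.00, V=5.17; Q2=25.83, Q3=5.17; dissipated=84.017
Op 2: GROUND 1: Q1=0; energy lost=36.100
Op 3: CLOSE 2-1: Q_total=25.83, C_total=10.00, V=2.58; Q2=12.92, Q1=12.92; dissipated=33.368
Op 4: CLOSE 3-2: Q_total=18.08, C_total=6.00, V=3.01; Q3=3.01, Q2=15.07; dissipated=2.781
Op 5: CLOSE 1-2: Q_total=27.99, C_total=10.00, V=2.80; Q1=13.99, Q2=13.99; dissipated=0.232
Final charges: Q1=13.99, Q2=13.99, Q3=3.01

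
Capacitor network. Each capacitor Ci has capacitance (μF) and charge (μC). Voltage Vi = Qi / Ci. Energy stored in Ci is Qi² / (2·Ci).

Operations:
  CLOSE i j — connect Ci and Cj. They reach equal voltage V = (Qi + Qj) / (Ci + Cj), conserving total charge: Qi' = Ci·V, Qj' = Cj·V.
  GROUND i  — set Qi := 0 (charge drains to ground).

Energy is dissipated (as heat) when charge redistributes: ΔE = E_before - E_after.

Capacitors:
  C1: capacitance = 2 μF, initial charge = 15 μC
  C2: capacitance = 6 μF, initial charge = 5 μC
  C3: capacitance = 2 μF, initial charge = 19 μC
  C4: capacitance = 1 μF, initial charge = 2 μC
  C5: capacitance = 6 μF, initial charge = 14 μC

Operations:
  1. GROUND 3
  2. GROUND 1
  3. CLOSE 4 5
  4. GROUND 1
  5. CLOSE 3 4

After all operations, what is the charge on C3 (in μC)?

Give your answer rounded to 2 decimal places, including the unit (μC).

Initial: C1(2μF, Q=15μC, V=7.50V), C2(6μF, Q=5μC, V=0.83V), C3(2μF, Q=19μC, V=9.50V), C4(1μF, Q=2μC, V=2.00V), C5(6μF, Q=14μC, V=2.33V)
Op 1: GROUND 3: Q3=0; energy lost=90.250
Op 2: GROUND 1: Q1=0; energy lost=56.250
Op 3: CLOSE 4-5: Q_total=16.00, C_total=7.00, V=2.29; Q4=2.29, Q5=13.71; dissipated=0.048
Op 4: GROUND 1: Q1=0; energy lost=0.000
Op 5: CLOSE 3-4: Q_total=2.29, C_total=3.00, V=0.76; Q3=1.52, Q4=0.76; dissipated=1.741
Final charges: Q1=0.00, Q2=5.00, Q3=1.52, Q4=0.76, Q5=13.71

Answer: 1.52 μC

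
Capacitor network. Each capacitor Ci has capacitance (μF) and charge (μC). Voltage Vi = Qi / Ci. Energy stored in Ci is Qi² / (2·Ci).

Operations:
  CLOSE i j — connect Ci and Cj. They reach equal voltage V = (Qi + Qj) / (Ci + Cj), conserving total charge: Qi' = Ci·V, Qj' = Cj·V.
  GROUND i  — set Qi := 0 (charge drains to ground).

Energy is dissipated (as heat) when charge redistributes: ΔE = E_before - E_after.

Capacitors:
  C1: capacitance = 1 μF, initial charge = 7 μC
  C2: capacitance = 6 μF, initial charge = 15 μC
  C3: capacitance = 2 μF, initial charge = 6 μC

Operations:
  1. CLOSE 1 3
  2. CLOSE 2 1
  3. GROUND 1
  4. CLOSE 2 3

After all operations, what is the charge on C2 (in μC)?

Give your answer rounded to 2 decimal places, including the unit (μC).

Answer: 18.93 μC

Derivation:
Initial: C1(1μF, Q=7μC, V=7.00V), C2(6μF, Q=15μC, V=2.50V), C3(2μF, Q=6μC, V=3.00V)
Op 1: CLOSE 1-3: Q_total=13.00, C_total=3.00, V=4.33; Q1=4.33, Q3=8.67; dissipated=5.333
Op 2: CLOSE 2-1: Q_total=19.33, C_total=7.00, V=2.76; Q2=16.57, Q1=2.76; dissipated=1.440
Op 3: GROUND 1: Q1=0; energy lost=3.814
Op 4: CLOSE 2-3: Q_total=25.24, C_total=8.00, V=3.15; Q2=18.93, Q3=6.31; dissipated=1.852
Final charges: Q1=0.00, Q2=18.93, Q3=6.31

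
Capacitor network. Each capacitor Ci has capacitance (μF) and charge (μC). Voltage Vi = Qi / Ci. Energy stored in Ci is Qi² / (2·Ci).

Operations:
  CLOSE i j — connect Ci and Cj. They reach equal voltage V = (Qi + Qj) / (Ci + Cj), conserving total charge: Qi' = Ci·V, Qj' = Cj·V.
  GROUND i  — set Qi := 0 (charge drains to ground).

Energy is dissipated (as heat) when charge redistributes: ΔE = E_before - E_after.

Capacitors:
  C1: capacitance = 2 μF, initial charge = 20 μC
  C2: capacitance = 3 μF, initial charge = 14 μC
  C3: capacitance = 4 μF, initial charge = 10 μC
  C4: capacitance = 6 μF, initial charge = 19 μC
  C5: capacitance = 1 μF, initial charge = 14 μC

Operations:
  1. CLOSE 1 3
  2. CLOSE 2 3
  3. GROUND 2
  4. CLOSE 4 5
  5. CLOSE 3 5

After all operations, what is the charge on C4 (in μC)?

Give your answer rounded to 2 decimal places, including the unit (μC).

Answer: 28.29 μC

Derivation:
Initial: C1(2μF, Q=20μC, V=10.00V), C2(3μF, Q=14μC, V=4.67V), C3(4μF, Q=10μC, V=2.50V), C4(6μF, Q=19μC, V=3.17V), C5(1μF, Q=14μC, V=14.00V)
Op 1: CLOSE 1-3: Q_total=30.00, C_total=6.00, V=5.00; Q1=10.00, Q3=20.00; dissipated=37.500
Op 2: CLOSE 2-3: Q_total=34.00, C_total=7.00, V=4.86; Q2=14.57, Q3=19.43; dissipated=0.095
Op 3: GROUND 2: Q2=0; energy lost=35.388
Op 4: CLOSE 4-5: Q_total=33.00, C_total=7.00, V=4.71; Q4=28.29, Q5=4.71; dissipated=50.298
Op 5: CLOSE 3-5: Q_total=24.14, C_total=5.00, V=4.83; Q3=19.31, Q5=4.83; dissipated=0.008
Final charges: Q1=10.00, Q2=0.00, Q3=19.31, Q4=28.29, Q5=4.83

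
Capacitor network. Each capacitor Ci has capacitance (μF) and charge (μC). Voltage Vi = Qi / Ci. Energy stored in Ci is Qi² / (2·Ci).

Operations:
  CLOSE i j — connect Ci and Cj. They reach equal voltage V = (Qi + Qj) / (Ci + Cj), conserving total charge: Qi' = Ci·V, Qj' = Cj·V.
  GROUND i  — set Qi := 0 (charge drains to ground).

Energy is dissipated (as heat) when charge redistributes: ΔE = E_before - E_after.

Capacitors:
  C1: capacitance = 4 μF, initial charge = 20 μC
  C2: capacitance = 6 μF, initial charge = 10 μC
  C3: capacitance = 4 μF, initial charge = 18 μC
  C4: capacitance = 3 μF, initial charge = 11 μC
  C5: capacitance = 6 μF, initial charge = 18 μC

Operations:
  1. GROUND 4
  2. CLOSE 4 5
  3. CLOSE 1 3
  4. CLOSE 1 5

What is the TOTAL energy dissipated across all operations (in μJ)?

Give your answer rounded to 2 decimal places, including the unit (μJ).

Answer: 38.49 μJ

Derivation:
Initial: C1(4μF, Q=20μC, V=5.00V), C2(6μF, Q=10μC, V=1.67V), C3(4μF, Q=18μC, V=4.50V), C4(3μF, Q=11μC, V=3.67V), C5(6μF, Q=18μC, V=3.00V)
Op 1: GROUND 4: Q4=0; energy lost=20.167
Op 2: CLOSE 4-5: Q_total=18.00, C_total=9.00, V=2.00; Q4=6.00, Q5=12.00; dissipated=9.000
Op 3: CLOSE 1-3: Q_total=38.00, C_total=8.00, V=4.75; Q1=19.00, Q3=19.00; dissipated=0.250
Op 4: CLOSE 1-5: Q_total=31.00, C_total=10.00, V=3.10; Q1=12.40, Q5=18.60; dissipated=9.075
Total dissipated: 38.492 μJ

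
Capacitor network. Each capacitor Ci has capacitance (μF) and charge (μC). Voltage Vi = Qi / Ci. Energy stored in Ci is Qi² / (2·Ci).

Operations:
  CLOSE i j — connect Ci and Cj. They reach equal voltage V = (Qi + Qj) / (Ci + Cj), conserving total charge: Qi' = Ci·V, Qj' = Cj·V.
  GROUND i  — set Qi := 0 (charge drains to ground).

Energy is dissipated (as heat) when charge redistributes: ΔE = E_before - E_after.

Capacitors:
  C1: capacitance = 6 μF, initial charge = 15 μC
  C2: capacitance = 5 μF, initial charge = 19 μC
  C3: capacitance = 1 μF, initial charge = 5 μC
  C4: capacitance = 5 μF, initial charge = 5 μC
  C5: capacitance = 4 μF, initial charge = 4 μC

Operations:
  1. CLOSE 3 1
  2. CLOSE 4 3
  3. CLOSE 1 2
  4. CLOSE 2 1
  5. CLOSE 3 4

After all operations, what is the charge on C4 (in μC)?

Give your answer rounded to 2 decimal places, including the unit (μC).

Initial: C1(6μF, Q=15μC, V=2.50V), C2(5μF, Q=19μC, V=3.80V), C3(1μF, Q=5μC, V=5.00V), C4(5μF, Q=5μC, V=1.00V), C5(4μF, Q=4μC, V=1.00V)
Op 1: CLOSE 3-1: Q_total=20.00, C_total=7.00, V=2.86; Q3=2.86, Q1=17.14; dissipated=2.679
Op 2: CLOSE 4-3: Q_total=7.86, C_total=6.00, V=1.31; Q4=6.55, Q3=1.31; dissipated=1.437
Op 3: CLOSE 1-2: Q_total=36.14, C_total=11.00, V=3.29; Q1=19.71, Q2=16.43; dissipated=1.212
Op 4: CLOSE 2-1: Q_total=36.14, C_total=11.00, V=3.29; Q2=16.43, Q1=19.71; dissipated=0.000
Op 5: CLOSE 3-4: Q_total=7.86, C_total=6.00, V=1.31; Q3=1.31, Q4=6.55; dissipated=0.000
Final charges: Q1=19.71, Q2=16.43, Q3=1.31, Q4=6.55, Q5=4.00

Answer: 6.55 μC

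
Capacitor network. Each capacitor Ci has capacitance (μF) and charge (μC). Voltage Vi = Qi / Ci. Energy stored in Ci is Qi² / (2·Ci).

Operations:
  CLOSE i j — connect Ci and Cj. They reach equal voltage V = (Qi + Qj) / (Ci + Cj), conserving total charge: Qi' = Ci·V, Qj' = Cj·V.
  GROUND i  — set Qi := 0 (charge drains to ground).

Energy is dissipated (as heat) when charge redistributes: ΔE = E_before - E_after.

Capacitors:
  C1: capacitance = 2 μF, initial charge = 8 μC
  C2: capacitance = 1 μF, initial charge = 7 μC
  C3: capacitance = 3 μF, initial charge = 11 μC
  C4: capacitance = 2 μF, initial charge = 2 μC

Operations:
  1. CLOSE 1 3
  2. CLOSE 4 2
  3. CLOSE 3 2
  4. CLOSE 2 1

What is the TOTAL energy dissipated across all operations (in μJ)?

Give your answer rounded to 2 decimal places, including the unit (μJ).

Initial: C1(2μF, Q=8μC, V=4.00V), C2(1μF, Q=7μC, V=7.00V), C3(3μF, Q=11μC, V=3.67V), C4(2μF, Q=2μC, V=1.00V)
Op 1: CLOSE 1-3: Q_total=19.00, C_total=5.00, V=3.80; Q1=7.60, Q3=11.40; dissipated=0.067
Op 2: CLOSE 4-2: Q_total=9.00, C_total=3.00, V=3.00; Q4=6.00, Q2=3.00; dissipated=12.000
Op 3: CLOSE 3-2: Q_total=14.40, C_total=4.00, V=3.60; Q3=10.80, Q2=3.60; dissipated=0.240
Op 4: CLOSE 2-1: Q_total=11.20, C_total=3.00, V=3.73; Q2=3.73, Q1=7.47; dissipated=0.013
Total dissipated: 12.320 μJ

Answer: 12.32 μJ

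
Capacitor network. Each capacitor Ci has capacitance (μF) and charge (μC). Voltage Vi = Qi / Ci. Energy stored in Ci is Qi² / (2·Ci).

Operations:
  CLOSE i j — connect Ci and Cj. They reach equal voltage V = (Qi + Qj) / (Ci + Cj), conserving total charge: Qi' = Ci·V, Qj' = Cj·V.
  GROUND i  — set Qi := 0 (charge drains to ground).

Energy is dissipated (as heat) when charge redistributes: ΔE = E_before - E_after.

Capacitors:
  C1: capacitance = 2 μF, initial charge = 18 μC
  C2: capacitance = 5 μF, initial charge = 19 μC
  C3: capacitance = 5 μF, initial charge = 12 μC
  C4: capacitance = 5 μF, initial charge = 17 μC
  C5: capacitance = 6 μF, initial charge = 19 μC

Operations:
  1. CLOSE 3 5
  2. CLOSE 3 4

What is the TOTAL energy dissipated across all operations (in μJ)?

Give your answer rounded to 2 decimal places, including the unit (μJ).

Initial: C1(2μF, Q=18μC, V=9.00V), C2(5μF, Q=19μC, V=3.80V), C3(5μF, Q=12μC, V=2.40V), C4(5μF, Q=17μC, V=3.40V), C5(6μF, Q=19μC, V=3.17V)
Op 1: CLOSE 3-5: Q_total=31.00, C_total=11.00, V=2.82; Q3=14.09, Q5=16.91; dissipated=0.802
Op 2: CLOSE 3-4: Q_total=31.09, C_total=10.00, V=3.11; Q3=15.55, Q4=15.55; dissipated=0.423
Total dissipated: 1.225 μJ

Answer: 1.22 μJ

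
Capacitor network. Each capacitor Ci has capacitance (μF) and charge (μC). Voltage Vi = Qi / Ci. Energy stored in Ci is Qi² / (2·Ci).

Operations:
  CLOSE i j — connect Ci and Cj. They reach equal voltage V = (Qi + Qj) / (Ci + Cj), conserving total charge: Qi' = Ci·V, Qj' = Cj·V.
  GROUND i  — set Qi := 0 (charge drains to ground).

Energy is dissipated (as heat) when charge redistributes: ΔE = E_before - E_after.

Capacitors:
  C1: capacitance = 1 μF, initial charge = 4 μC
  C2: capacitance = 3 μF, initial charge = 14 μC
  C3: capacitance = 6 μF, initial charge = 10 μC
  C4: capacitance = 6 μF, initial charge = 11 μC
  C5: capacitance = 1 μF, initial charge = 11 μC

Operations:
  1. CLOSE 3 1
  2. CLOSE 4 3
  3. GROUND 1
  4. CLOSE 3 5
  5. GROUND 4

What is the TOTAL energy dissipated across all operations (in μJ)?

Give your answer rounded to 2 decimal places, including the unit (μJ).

Initial: C1(1μF, Q=4μC, V=4.00V), C2(3μF, Q=14μC, V=4.67V), C3(6μF, Q=10μC, V=1.67V), C4(6μF, Q=11μC, V=1.83V), C5(1μF, Q=11μC, V=11.00V)
Op 1: CLOSE 3-1: Q_total=14.00, C_total=7.00, V=2.00; Q3=12.00, Q1=2.00; dissipated=2.333
Op 2: CLOSE 4-3: Q_total=23.00, C_total=12.00, V=1.92; Q4=11.50, Q3=11.50; dissipated=0.042
Op 3: GROUND 1: Q1=0; energy lost=2.000
Op 4: CLOSE 3-5: Q_total=22.50, C_total=7.00, V=3.21; Q3=19.29, Q5=3.21; dissipated=35.360
Op 5: GROUND 4: Q4=0; energy lost=11.021
Total dissipated: 50.756 μJ

Answer: 50.76 μJ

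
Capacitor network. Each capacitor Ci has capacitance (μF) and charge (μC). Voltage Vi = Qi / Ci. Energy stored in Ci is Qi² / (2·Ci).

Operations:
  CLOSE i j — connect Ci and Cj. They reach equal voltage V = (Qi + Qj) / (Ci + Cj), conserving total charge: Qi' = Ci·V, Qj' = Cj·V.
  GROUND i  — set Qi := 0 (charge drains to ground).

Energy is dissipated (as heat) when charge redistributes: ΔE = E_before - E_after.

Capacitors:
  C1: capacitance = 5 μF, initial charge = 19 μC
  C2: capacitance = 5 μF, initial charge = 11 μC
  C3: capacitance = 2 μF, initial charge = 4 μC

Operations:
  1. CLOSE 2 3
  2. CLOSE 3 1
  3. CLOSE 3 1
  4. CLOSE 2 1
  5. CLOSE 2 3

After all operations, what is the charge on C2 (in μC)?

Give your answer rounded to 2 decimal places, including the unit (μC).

Answer: 14.52 μC

Derivation:
Initial: C1(5μF, Q=19μC, V=3.80V), C2(5μF, Q=11μC, V=2.20V), C3(2μF, Q=4μC, V=2.00V)
Op 1: CLOSE 2-3: Q_total=15.00, C_total=7.00, V=2.14; Q2=10.71, Q3=4.29; dissipated=0.029
Op 2: CLOSE 3-1: Q_total=23.29, C_total=7.00, V=3.33; Q3=6.65, Q1=16.63; dissipated=1.962
Op 3: CLOSE 3-1: Q_total=23.29, C_total=7.00, V=3.33; Q3=6.65, Q1=16.63; dissipated=0.000
Op 4: CLOSE 2-1: Q_total=27.35, C_total=10.00, V=2.73; Q2=13.67, Q1=13.67; dissipated=1.751
Op 5: CLOSE 2-3: Q_total=20.33, C_total=7.00, V=2.90; Q2=14.52, Q3=5.81; dissipated=0.250
Final charges: Q1=13.67, Q2=14.52, Q3=5.81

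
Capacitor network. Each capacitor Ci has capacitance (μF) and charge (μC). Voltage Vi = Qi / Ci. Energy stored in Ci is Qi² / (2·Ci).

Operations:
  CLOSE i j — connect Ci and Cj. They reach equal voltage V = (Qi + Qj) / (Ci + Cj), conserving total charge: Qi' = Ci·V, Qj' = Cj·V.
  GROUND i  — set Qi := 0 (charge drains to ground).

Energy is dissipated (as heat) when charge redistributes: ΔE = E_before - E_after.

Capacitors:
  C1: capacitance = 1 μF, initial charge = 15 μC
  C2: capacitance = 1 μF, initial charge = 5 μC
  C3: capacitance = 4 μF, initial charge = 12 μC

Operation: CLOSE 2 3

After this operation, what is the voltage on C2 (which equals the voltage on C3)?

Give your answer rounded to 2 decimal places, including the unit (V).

Answer: 3.40 V

Derivation:
Initial: C1(1μF, Q=15μC, V=15.00V), C2(1μF, Q=5μC, V=5.00V), C3(4μF, Q=12μC, V=3.00V)
Op 1: CLOSE 2-3: Q_total=17.00, C_total=5.00, V=3.40; Q2=3.40, Q3=13.60; dissipated=1.600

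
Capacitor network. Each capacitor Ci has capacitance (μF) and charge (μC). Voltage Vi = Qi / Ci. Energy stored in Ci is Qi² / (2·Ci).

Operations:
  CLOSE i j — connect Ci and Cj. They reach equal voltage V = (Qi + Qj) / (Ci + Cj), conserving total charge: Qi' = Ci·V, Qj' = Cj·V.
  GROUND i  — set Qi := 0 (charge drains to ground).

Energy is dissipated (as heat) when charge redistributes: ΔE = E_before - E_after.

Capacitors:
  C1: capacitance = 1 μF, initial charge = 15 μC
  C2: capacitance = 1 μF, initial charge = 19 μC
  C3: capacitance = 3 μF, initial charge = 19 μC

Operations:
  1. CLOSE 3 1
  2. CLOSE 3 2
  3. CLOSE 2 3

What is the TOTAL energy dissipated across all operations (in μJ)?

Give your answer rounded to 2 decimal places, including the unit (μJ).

Initial: C1(1μF, Q=15μC, V=15.00V), C2(1μF, Q=19μC, V=19.00V), C3(3μF, Q=19μC, V=6.33V)
Op 1: CLOSE 3-1: Q_total=34.00, C_total=4.00, V=8.50; Q3=25.50, Q1=8.50; dissipated=28.167
Op 2: CLOSE 3-2: Q_total=44.50, C_total=4.00, V=11.12; Q3=33.38, Q2=11.12; dissipated=41.344
Op 3: CLOSE 2-3: Q_total=44.50, C_total=4.00, V=11.12; Q2=11.12, Q3=33.38; dissipated=0.000
Total dissipated: 69.510 μJ

Answer: 69.51 μJ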